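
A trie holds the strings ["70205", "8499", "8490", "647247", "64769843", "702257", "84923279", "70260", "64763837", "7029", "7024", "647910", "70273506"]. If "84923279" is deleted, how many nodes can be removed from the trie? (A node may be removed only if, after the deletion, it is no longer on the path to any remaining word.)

After clearing the end-marker at "84923279", prune upward until reaching a node still needed by another word.
The suffix "23279" (5 nodes) is used only by "84923279"; the node for "849" still has the child "9", so pruning stops there.
Nodes removed: 5

5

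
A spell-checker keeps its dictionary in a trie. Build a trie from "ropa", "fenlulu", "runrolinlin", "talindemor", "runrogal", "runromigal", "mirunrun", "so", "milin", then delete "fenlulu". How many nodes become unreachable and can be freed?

7

Walk "fenlulu" from the leaf back toward the root, removing each node that no remaining word uses.
No other word shares any prefix with "fenlulu", so all 7 of its nodes go.
Nodes removed: 7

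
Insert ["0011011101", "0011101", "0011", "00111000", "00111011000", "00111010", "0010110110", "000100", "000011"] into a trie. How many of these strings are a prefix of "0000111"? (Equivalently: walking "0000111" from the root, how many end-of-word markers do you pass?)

Traverse "0000111" character by character; count nodes along the way that are marked as word ends.
Prefixes of the query that are stored words: "000011"
Count: 1

1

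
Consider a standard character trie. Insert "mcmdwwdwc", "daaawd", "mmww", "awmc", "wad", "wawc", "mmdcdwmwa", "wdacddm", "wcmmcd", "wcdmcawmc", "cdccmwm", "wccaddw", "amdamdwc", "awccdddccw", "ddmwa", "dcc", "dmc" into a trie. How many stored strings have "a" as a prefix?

3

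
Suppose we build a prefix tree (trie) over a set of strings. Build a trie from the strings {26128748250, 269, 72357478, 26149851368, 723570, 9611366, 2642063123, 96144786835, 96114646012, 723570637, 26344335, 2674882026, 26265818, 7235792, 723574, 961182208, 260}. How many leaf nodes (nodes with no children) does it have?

15

A leaf is a node with no children — equivalently, the end of a word that is not a proper prefix of any other stored word.
Those words: "260", "26128748250", "26149851368", "26265818", "26344335", "2642063123", "2674882026", "269", "723570637", "72357478", "7235792", "9611366", "96114646012", "961182208", "96144786835"
Leaf count: 15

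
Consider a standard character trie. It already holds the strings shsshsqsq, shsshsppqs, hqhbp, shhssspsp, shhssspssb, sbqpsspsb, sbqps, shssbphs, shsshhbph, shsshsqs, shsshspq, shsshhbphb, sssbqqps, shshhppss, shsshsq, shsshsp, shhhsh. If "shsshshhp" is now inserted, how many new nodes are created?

Walking "shsshshhp" from the root, the first 6 characters ("shsshs") follow existing edges; "h" is the first miss.
New nodes needed: |"shsshshhp"| − 6 = 9 − 6 = 3.

3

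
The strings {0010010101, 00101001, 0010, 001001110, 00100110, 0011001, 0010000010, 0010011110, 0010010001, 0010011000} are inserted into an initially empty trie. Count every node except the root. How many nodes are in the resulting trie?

34

Trie structure (* marks end of a word):
(root)
└─ 0
   └─ 0
      └─ 1
         ├─ 0 *
         │  ├─ 0
         │  │  ├─ 0
         │  │  │  └─ 0
         │  │  │     └─ 0
         │  │  │        └─ 1
         │  │  │           └─ 0 *
         │  │  └─ 1
         │  │     ├─ 0
         │  │     │  ├─ 0
         │  │     │  │  └─ 0
         │  │     │  │     └─ 1 *
         │  │     │  └─ 1
         │  │     │     └─ 0
         │  │     │        └─ 1 *
         │  │     └─ 1
         │  │        ├─ 0 *
         │  │        │  └─ 0
         │  │        │     └─ 0 *
         │  │        └─ 1
         │  │           ├─ 0 *
         │  │           └─ 1
         │  │              └─ 0 *
         │  └─ 1
         │     └─ 0
         │        └─ 0
         │           └─ 1 *
         └─ 1
            └─ 0
               └─ 0
                  └─ 1 *
Counting every labelled node above: 34.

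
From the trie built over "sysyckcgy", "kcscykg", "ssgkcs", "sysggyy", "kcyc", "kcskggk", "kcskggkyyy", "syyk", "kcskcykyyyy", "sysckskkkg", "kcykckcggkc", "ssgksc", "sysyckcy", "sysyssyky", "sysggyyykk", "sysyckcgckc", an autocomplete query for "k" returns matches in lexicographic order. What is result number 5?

DFS of the "k" subtree visits, in order: "kcscykg", "kcskcykyyyy", "kcskggk", "kcskggkyyy", "kcyc", "kcykckcggkc"
Position 5: kcyc

kcyc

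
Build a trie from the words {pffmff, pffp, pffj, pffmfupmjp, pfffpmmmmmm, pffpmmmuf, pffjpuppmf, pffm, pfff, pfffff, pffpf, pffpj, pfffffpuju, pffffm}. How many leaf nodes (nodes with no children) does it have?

A leaf is a node with no children — equivalently, the end of a word that is not a proper prefix of any other stored word.
Those words: "pfffffpuju", "pffffm", "pfffpmmmmmm", "pffjpuppmf", "pffmff", "pffmfupmjp", "pffpf", "pffpj", "pffpmmmuf"
Leaf count: 9

9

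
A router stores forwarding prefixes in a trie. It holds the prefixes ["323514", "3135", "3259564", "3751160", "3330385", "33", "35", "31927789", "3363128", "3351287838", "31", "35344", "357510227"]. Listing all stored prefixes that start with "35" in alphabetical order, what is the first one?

Words with prefix "35", in lexicographic order: "35", "35344", "357510227"
Position 1: 35

35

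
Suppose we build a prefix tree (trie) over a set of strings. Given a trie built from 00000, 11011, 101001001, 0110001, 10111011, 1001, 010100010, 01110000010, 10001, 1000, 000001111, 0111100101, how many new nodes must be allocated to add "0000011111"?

The longest prefix of "0000011111" already in the trie is "000001111" (length 9).
So 10 − 9 = 1 new nodes.

1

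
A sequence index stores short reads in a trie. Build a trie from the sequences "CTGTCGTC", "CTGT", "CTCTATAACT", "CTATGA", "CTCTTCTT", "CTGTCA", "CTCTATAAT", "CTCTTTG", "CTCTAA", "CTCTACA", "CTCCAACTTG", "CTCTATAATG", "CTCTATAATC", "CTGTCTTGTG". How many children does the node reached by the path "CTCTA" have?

3

The children of the "CTCTA" node are the distinct next characters among strings starting with "CTCTA".
Distinct next characters after "CTCTA": A, C, T.
That node has 3 child edges.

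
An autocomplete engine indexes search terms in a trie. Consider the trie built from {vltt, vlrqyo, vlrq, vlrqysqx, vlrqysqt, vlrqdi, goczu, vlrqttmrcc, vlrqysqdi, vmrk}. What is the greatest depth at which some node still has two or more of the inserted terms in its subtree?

7

The deepest shared node is where two words last agree before diverging.
e.g. "vlrqysqdi" and "vlrqysqt" share the prefix "vlrqysq" of length 7; no pair shares a longer one.
Longest shared-prefix length: 7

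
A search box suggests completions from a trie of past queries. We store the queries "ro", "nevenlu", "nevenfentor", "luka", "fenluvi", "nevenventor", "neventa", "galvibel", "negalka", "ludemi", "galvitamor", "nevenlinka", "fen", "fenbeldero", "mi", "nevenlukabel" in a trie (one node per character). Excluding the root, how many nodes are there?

74

Insert word by word; a character creates a node only if that edge doesn't already exist:
  "ro" → 2 new (r, o)
  "nevenlu" → 7 new (n, e, v, e, n, l, u)
  "nevenfentor" → prefix "neven" already present; 6 new (f, e, n, t, o, r)
  "luka" → 4 new (l, u, k, a)
  "fenluvi" → 7 new (f, e, n, l, u, v, i)
  "nevenventor" → prefix "neven" already present; 6 new (v, e, n, t, o, r)
  "neventa" → prefix "neven" already present; 2 new (t, a)
  "galvibel" → 8 new (g, a, l, v, i, b, e, l)
  "negalka" → prefix "ne" already present; 5 new (g, a, l, k, a)
  "ludemi" → prefix "lu" already present; 4 new (d, e, m, i)
  "galvitamor" → prefix "galvi" already present; 5 new (t, a, m, o, r)
  "nevenlinka" → prefix "nevenl" already present; 4 new (i, n, k, a)
  "fen" → prefix "fen" already present; 0 new (none)
  "fenbeldero" → prefix "fen" already present; 7 new (b, e, l, d, e, r, o)
  "mi" → 2 new (m, i)
  "nevenlukabel" → prefix "nevenlu" already present; 5 new (k, a, b, e, l)
Total nodes = 2 + 7 + 6 + 4 + 7 + 6 + 2 + 8 + 5 + 4 + 5 + 4 + 0 + 7 + 2 + 5 = 74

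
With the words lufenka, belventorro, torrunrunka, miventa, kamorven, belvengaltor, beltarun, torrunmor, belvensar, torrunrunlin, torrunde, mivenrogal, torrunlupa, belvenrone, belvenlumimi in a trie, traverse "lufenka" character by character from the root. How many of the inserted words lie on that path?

1

Check each prefix of "lufenka" against the stored set — each match is an end-marker on the path.
Prefixes of the query that are stored words: "lufenka"
Count: 1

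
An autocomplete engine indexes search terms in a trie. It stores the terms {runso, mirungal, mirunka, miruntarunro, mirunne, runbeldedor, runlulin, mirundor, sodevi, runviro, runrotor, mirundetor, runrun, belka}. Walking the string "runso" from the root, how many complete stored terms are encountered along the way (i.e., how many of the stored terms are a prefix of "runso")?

Traverse "runso" character by character; count nodes along the way that are marked as word ends.
Prefixes of the query that are stored words: "runso"
Count: 1

1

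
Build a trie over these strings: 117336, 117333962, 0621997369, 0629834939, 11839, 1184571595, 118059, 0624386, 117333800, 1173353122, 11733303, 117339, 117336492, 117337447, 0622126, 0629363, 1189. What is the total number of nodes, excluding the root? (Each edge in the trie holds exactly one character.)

Insert word by word; a character creates a node only if that edge doesn't already exist:
  "117336" → 6 new (1, 1, 7, 3, 3, 6)
  "117333962" → prefix "11733" already present; 4 new (3, 9, 6, 2)
  "0621997369" → 10 new (0, 6, 2, 1, 9, 9, 7, 3, 6, 9)
  "0629834939" → prefix "062" already present; 7 new (9, 8, 3, 4, 9, 3, 9)
  "11839" → prefix "11" already present; 3 new (8, 3, 9)
  "1184571595" → prefix "118" already present; 7 new (4, 5, 7, 1, 5, 9, 5)
  "118059" → prefix "118" already present; 3 new (0, 5, 9)
  "0624386" → prefix "062" already present; 4 new (4, 3, 8, 6)
  "117333800" → prefix "117333" already present; 3 new (8, 0, 0)
  "1173353122" → prefix "11733" already present; 5 new (5, 3, 1, 2, 2)
  "11733303" → prefix "117333" already present; 2 new (0, 3)
  "117339" → prefix "11733" already present; 1 new (9)
  "117336492" → prefix "117336" already present; 3 new (4, 9, 2)
  "117337447" → prefix "11733" already present; 4 new (7, 4, 4, 7)
  "0622126" → prefix "062" already present; 4 new (2, 1, 2, 6)
  "0629363" → prefix "0629" already present; 3 new (3, 6, 3)
  "1189" → prefix "118" already present; 1 new (9)
Total nodes = 6 + 4 + 10 + 7 + 3 + 7 + 3 + 4 + 3 + 5 + 2 + 1 + 3 + 4 + 4 + 3 + 1 = 70

70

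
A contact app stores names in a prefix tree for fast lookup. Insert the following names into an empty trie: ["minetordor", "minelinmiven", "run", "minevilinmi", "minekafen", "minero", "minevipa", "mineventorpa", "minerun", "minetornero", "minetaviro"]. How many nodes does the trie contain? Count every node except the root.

55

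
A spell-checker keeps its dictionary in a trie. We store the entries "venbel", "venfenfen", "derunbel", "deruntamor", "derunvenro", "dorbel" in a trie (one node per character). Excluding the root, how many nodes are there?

35

Trie structure (* marks end of a word):
(root)
├─ d
│  ├─ e
│  │  └─ r
│  │     └─ u
│  │        └─ n
│  │           ├─ b
│  │           │  └─ e
│  │           │     └─ l *
│  │           ├─ t
│  │           │  └─ a
│  │           │     └─ m
│  │           │        └─ o
│  │           │           └─ r *
│  │           └─ v
│  │              └─ e
│  │                 └─ n
│  │                    └─ r
│  │                       └─ o *
│  └─ o
│     └─ r
│        └─ b
│           └─ e
│              └─ l *
└─ v
   └─ e
      └─ n
         ├─ b
         │  └─ e
         │     └─ l *
         └─ f
            └─ e
               └─ n
                  └─ f
                     └─ e
                        └─ n *
Counting every labelled node above: 35.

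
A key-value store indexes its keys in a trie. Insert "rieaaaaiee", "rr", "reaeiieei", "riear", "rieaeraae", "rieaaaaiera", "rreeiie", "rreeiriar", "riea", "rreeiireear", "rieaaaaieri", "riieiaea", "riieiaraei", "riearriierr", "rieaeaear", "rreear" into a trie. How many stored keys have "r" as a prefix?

Walk to "r"; the words in its subtree are exactly those with that prefix.
Words under "r": reaeiieei, riea, rieaaaaiee, rieaaaaiera, rieaaaaieri, rieaeaear, rieaeraae, riear, riearriierr, riieiaea, riieiaraei, rr, rreear, rreeiie, rreeiireear, rreeiriar
Count: 16

16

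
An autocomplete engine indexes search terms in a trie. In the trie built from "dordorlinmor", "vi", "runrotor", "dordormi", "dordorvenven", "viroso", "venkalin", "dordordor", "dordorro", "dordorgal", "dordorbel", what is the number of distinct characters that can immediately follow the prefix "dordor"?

The children of the "dordor" node are the distinct next characters among strings starting with "dordor".
Characters that immediately follow "dordor" among the stored strings: {b, d, g, l, m, r, v}.
That node has 7 child edges.

7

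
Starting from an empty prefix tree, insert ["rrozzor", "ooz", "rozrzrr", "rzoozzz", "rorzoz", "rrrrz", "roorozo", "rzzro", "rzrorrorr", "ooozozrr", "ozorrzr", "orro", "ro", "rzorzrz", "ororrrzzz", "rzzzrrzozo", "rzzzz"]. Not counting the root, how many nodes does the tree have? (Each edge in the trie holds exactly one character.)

78

Insert word by word; a character creates a node only if that edge doesn't already exist:
  "rrozzor" → 7 new (r, r, o, z, z, o, r)
  "ooz" → 3 new (o, o, z)
  "rozrzrr" → prefix "r" already present; 6 new (o, z, r, z, r, r)
  "rzoozzz" → prefix "r" already present; 6 new (z, o, o, z, z, z)
  "rorzoz" → prefix "ro" already present; 4 new (r, z, o, z)
  "rrrrz" → prefix "rr" already present; 3 new (r, r, z)
  "roorozo" → prefix "ro" already present; 5 new (o, r, o, z, o)
  "rzzro" → prefix "rz" already present; 3 new (z, r, o)
  "rzrorrorr" → prefix "rz" already present; 7 new (r, o, r, r, o, r, r)
  "ooozozrr" → prefix "oo" already present; 6 new (o, z, o, z, r, r)
  "ozorrzr" → prefix "o" already present; 6 new (z, o, r, r, z, r)
  "orro" → prefix "o" already present; 3 new (r, r, o)
  "ro" → prefix "ro" already present; 0 new (none)
  "rzorzrz" → prefix "rzo" already present; 4 new (r, z, r, z)
  "ororrrzzz" → prefix "or" already present; 7 new (o, r, r, r, z, z, z)
  "rzzzrrzozo" → prefix "rzz" already present; 7 new (z, r, r, z, o, z, o)
  "rzzzz" → prefix "rzzz" already present; 1 new (z)
Total nodes = 7 + 3 + 6 + 6 + 4 + 3 + 5 + 3 + 7 + 6 + 6 + 3 + 0 + 4 + 7 + 7 + 1 = 78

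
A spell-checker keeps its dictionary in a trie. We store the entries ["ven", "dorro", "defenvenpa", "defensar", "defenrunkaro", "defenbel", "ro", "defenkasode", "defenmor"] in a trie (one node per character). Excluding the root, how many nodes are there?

41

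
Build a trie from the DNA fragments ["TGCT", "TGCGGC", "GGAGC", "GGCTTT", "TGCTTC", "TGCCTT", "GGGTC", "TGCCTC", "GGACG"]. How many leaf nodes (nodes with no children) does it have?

Leaves are exactly the stored words that no other stored word extends.
Those words: "GGACG", "GGAGC", "GGCTTT", "GGGTC", "TGCCTC", "TGCCTT", "TGCGGC", "TGCTTC"
Leaf count: 8

8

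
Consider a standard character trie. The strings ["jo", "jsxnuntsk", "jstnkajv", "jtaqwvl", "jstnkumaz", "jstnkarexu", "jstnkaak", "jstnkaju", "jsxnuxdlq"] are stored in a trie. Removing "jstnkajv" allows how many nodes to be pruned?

A node on "jstnkajv"'s path can go only if nothing else ends at it or branches off below it.
The suffix "v" (1 node) is used only by "jstnkajv"; the node for "jstnkaj" still has the child "u", so pruning stops there.
Nodes removed: 1

1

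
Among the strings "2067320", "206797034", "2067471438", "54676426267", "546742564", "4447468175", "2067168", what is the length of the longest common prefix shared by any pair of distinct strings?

4

The deepest shared node is where two words last agree before diverging.
e.g. "2067168" and "2067320" share the prefix "2067" of length 4; no pair shares a longer one.
Longest shared-prefix length: 4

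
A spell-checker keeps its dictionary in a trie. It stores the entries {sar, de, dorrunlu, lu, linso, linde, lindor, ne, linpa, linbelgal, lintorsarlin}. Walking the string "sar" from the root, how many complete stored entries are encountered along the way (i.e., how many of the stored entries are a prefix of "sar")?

1

Traverse "sar" character by character; count nodes along the way that are marked as word ends.
Prefixes of the query that are stored words: "sar"
Count: 1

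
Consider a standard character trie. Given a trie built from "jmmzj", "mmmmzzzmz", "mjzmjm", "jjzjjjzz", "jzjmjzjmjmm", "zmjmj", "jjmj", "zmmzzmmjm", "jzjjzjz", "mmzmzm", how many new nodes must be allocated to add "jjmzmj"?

The longest prefix of "jjmzmj" already in the trie is "jjm" (length 3).
Each of the 3 remaining characters creates one node.

3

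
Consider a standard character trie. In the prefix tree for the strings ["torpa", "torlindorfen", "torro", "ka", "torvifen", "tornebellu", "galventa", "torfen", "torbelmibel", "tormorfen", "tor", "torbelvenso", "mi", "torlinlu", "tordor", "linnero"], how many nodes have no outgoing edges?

15

Leaves are exactly the stored words that no other stored word extends.
Those words: "galventa", "ka", "linnero", "mi", "torbelmibel", "torbelvenso", "tordor", "torfen", "torlindorfen", "torlinlu", "tormorfen", "tornebellu", "torpa", "torro", "torvifen"
Leaf count: 15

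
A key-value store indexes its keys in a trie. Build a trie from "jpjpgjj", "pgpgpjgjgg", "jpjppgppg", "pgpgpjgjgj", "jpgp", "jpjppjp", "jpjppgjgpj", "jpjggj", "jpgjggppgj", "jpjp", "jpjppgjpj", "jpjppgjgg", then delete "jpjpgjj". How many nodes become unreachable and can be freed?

3

After clearing the end-marker at "jpjpgjj", prune upward until reaching a node still needed by another word.
The suffix "gjj" (3 nodes) is used only by "jpjpgjj"; the node for "jpjp" still has the child "p", so pruning stops there.
Nodes removed: 3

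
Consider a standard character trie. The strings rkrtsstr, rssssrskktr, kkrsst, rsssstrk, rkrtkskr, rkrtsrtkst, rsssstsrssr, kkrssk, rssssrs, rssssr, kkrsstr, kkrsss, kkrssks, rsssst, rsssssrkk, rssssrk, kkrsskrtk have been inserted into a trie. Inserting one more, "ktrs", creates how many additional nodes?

"k" is already a path in the trie; the remaining "trs" must be added.
Each of the 3 remaining characters creates one node.

3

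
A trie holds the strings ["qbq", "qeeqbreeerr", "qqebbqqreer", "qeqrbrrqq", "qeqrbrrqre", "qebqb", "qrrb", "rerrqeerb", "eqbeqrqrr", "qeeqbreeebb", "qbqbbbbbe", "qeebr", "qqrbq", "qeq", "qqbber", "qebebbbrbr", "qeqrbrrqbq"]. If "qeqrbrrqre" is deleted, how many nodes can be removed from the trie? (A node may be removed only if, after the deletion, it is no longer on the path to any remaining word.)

Walk "qeqrbrrqre" from the leaf back toward the root, removing each node that no remaining word uses.
The suffix "re" (2 nodes) is used only by "qeqrbrrqre"; the node for "qeqrbrrq" still has the child "q", so pruning stops there.
Nodes removed: 2

2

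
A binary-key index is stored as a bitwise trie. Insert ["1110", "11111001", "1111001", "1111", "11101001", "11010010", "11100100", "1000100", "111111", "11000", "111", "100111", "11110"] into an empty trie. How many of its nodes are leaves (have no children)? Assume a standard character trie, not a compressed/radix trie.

9

A leaf is a node with no children — equivalently, the end of a word that is not a proper prefix of any other stored word.
Those words: "1000100", "100111", "11000", "11010010", "11100100", "11101001", "1111001", "11111001", "111111"
Leaf count: 9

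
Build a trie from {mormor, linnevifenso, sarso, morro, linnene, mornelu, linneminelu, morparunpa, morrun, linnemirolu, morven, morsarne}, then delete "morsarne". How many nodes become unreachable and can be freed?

After clearing the end-marker at "morsarne", prune upward until reaching a node still needed by another word.
The suffix "sarne" (5 nodes) is used only by "morsarne"; the node for "mor" still has the child "m", so pruning stops there.
Nodes removed: 5

5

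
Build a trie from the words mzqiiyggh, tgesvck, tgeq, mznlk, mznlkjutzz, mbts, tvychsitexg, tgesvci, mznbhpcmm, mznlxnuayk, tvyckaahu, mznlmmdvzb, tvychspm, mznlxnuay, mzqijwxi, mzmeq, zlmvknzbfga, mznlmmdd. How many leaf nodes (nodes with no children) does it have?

16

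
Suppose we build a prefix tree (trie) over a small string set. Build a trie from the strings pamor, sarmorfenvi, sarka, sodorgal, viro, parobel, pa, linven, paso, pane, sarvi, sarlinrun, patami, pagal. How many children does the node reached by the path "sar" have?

4

Follow the path "sar" to its node, then look at its outgoing edges.
Distinct next characters after "sar": k, l, m, v.
That node has 4 child edges.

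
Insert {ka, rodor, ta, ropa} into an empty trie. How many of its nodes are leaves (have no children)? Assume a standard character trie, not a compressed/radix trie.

4

A leaf is a node with no children — equivalently, the end of a word that is not a proper prefix of any other stored word.
Those words: "ka", "rodor", "ropa", "ta"
Leaf count: 4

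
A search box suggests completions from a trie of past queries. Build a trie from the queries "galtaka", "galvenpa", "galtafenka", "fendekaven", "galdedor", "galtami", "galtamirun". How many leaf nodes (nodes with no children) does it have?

6

Leaves are exactly the stored words that no other stored word extends.
Those words: "fendekaven", "galdedor", "galtafenka", "galtaka", "galtamirun", "galvenpa"
Leaf count: 6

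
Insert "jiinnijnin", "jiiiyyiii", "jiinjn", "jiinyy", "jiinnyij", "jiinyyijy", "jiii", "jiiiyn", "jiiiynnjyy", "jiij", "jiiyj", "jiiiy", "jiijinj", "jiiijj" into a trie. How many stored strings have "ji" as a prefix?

Walk to "ji"; the words in its subtree are exactly those with that prefix.
Matches: "jiii", "jiiijj", "jiiiy", "jiiiyn", "jiiiynnjyy", "jiiiyyiii", "jiij", "jiijinj", "jiinjn", "jiinnijnin", "jiinnyij", "jiinyy", "jiinyyijy", "jiiyj"
Count: 14

14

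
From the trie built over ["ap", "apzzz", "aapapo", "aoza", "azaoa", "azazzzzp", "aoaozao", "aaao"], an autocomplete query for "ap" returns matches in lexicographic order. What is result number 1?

ap

DFS of the "ap" subtree visits, in order: "ap", "apzzz"
Position 1: ap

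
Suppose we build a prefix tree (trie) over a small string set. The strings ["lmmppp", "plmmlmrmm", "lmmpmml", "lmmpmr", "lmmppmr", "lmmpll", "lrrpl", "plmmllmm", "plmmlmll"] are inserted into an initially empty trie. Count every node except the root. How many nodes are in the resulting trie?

Trace insertions, counting only characters that open a new branch:
  "lmmppp" → 6 new (l, m, m, p, p, p)
  "plmmlmrmm" → 9 new (p, l, m, m, l, m, r, m, m)
  "lmmpmml" → prefix "lmmp" already present; 3 new (m, m, l)
  "lmmpmr" → prefix "lmmpm" already present; 1 new (r)
  "lmmppmr" → prefix "lmmpp" already present; 2 new (m, r)
  "lmmpll" → prefix "lmmp" already present; 2 new (l, l)
  "lrrpl" → prefix "l" already present; 4 new (r, r, p, l)
  "plmmllmm" → prefix "plmml" already present; 3 new (l, m, m)
  "plmmlmll" → prefix "plmmlm" already present; 2 new (l, l)
Total nodes = 6 + 9 + 3 + 1 + 2 + 2 + 4 + 3 + 2 = 32

32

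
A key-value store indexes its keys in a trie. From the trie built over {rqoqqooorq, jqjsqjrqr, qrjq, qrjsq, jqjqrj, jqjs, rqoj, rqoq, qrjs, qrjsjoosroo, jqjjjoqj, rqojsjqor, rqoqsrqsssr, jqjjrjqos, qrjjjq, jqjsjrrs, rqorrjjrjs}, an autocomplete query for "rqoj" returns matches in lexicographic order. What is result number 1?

rqoj

DFS of the "rqoj" subtree visits, in order: "rqoj", "rqojsjqor"
The 1st is rqoj.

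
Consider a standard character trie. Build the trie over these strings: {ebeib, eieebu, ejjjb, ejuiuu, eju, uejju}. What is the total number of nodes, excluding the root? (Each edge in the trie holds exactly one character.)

23

Trie structure (* marks end of a word):
(root)
├─ e
│  ├─ b
│  │  └─ e
│  │     └─ i
│  │        └─ b *
│  ├─ i
│  │  └─ e
│  │     └─ e
│  │        └─ b
│  │           └─ u *
│  └─ j
│     ├─ j
│     │  └─ j
│     │     └─ b *
│     └─ u *
│        └─ i
│           └─ u
│              └─ u *
└─ u
   └─ e
      └─ j
         └─ j
            └─ u *
Counting every labelled node above: 23.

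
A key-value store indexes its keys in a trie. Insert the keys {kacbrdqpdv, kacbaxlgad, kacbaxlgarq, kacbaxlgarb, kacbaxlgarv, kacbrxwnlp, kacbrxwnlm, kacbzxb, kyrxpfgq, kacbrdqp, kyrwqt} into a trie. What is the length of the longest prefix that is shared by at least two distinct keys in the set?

Look for the deepest trie node that still has at least two words in its subtree.
e.g. "kacbaxlgarb" and "kacbaxlgarq" share the prefix "kacbaxlgar" of length 10; no pair shares a longer one.
Longest shared-prefix length: 10

10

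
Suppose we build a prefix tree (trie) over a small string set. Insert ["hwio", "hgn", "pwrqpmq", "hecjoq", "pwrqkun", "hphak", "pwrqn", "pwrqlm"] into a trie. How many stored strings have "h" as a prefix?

Walk to "h"; the words in its subtree are exactly those with that prefix.
Words under "h": hecjoq, hgn, hphak, hwio
Count: 4

4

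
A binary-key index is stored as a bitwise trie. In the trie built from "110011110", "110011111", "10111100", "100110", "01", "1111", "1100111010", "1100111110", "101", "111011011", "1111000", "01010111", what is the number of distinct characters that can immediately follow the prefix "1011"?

1

Walk "1011" from the root, arriving at one node.
Distinct next characters after "1011": 1.
That node has 1 child edge.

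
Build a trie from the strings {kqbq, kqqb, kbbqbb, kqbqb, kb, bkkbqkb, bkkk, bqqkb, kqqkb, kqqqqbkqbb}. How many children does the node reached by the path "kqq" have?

Walk "kqq" from the root, arriving at one node.
Distinct next characters after "kqq": b, k, q.
That node has 3 child edges.

3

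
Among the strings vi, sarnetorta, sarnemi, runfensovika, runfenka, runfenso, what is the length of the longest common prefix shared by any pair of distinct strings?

8

The deepest shared node is where two words last agree before diverging.
"runfenso" and "runfensovika" agree on "runfenso" (8 characters) before diverging; nothing deeper is shared.
Longest shared-prefix length: 8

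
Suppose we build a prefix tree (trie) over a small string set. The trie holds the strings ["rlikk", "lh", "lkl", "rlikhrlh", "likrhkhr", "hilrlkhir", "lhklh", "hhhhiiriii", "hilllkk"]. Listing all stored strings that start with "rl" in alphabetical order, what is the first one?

Filter for "rl…" and sort: "rlikhrlh", "rlikk"
The 1st is rlikhrlh.

rlikhrlh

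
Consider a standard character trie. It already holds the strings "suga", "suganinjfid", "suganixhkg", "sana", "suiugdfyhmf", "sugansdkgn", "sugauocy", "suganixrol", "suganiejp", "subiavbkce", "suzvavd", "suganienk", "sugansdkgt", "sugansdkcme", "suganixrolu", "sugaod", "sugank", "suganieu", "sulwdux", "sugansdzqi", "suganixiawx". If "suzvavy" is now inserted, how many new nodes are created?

1

Walking "suzvavy" from the root, the first 6 characters ("suzvav") follow existing edges; "y" is the first miss.
Each of the 1 remaining characters creates one node.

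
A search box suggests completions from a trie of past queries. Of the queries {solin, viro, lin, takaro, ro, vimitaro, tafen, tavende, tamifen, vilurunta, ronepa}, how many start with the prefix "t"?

Filter for entries beginning with "t":
Matches: "tafen", "takaro", "tamifen", "tavende"
Count: 4

4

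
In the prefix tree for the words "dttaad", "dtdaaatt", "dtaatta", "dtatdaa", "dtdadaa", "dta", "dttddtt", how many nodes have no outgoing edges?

6

Leaves are exactly the stored words that no other stored word extends.
Those words: "dtaatta", "dtatdaa", "dtdaaatt", "dtdadaa", "dttaad", "dttddtt"
Leaf count: 6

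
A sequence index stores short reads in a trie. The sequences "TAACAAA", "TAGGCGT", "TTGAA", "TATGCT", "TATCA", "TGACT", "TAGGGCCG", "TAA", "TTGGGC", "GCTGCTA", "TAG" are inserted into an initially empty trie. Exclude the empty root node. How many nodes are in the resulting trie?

40

Trie structure (* marks end of a word):
(root)
├─ G
│  └─ C
│     └─ T
│        └─ G
│           └─ C
│              └─ T
│                 └─ A *
└─ T
   ├─ A
   │  ├─ A *
   │  │  └─ C
   │  │     └─ A
   │  │        └─ A
   │  │           └─ A *
   │  ├─ G *
   │  │  └─ G
   │  │     ├─ C
   │  │     │  └─ G
   │  │     │     └─ T *
   │  │     └─ G
   │  │        └─ C
   │  │           └─ C
   │  │              └─ G *
   │  └─ T
   │     ├─ C
   │     │  └─ A *
   │     └─ G
   │        └─ C
   │           └─ T *
   ├─ G
   │  └─ A
   │     └─ C
   │        └─ T *
   └─ T
      └─ G
         ├─ A
         │  └─ A *
         └─ G
            └─ G
               └─ C *
Counting every labelled node above: 40.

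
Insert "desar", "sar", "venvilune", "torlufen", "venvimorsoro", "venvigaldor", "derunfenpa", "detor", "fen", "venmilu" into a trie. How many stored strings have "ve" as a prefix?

Traverse to the node for "ve", then collect every word in that subtree.
Matches: "venmilu", "venvigaldor", "venvilune", "venvimorsoro"
Count: 4

4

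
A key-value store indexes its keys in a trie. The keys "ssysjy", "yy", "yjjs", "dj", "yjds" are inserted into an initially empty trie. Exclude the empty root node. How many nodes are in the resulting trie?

For each word, the new-node count is its length minus the longest prefix already in the trie:
  "ssysjy" → 6 new (s, s, y, s, j, y)
  "yy" → 2 new (y, y)
  "yjjs" → prefix "y" already present; 3 new (j, j, s)
  "dj" → 2 new (d, j)
  "yjds" → prefix "yj" already present; 2 new (d, s)
Total nodes = 6 + 2 + 3 + 2 + 2 = 15

15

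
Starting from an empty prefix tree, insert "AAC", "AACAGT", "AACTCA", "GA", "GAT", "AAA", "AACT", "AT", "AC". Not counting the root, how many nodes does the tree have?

Insert word by word; a character creates a node only if that edge doesn't already exist:
  "AAC" → 3 new (A, A, C)
  "AACAGT" → prefix "AAC" already present; 3 new (A, G, T)
  "AACTCA" → prefix "AAC" already present; 3 new (T, C, A)
  "GA" → 2 new (G, A)
  "GAT" → prefix "GA" already present; 1 new (T)
  "AAA" → prefix "AA" already present; 1 new (A)
  "AACT" → prefix "AACT" already present; 0 new (none)
  "AT" → prefix "A" already present; 1 new (T)
  "AC" → prefix "A" already present; 1 new (C)
Total nodes = 3 + 3 + 3 + 2 + 1 + 1 + 0 + 1 + 1 = 15

15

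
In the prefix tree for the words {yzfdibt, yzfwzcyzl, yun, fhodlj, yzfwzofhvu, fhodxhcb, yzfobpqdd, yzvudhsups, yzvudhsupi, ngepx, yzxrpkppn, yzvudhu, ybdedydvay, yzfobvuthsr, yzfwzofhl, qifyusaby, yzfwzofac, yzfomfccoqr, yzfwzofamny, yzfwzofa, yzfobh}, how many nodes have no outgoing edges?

20

Leaves are exactly the stored words that no other stored word extends.
Those words: "fhodlj", "fhodxhcb", "ngepx", "qifyusaby", "ybdedydvay", "yun", "yzfdibt", "yzfobh", "yzfobpqdd", "yzfobvuthsr", "yzfomfccoqr", "yzfwzcyzl", "yzfwzofac", "yzfwzofamny", "yzfwzofhl", "yzfwzofhvu", "yzvudhsupi", "yzvudhsups", "yzvudhu", "yzxrpkppn"
Leaf count: 20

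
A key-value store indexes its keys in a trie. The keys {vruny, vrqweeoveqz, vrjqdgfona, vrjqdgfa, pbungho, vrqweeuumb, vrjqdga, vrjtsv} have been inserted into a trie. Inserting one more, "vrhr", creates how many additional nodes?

The longest prefix of "vrhr" already in the trie is "vr" (length 2).
So 4 − 2 = 2 new nodes.

2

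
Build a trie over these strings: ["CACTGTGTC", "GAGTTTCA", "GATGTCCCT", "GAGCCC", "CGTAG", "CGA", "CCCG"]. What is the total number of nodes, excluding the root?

Trie structure (* marks end of a word):
(root)
├─ C
│  ├─ A
│  │  └─ C
│  │     └─ T
│  │        └─ G
│  │           └─ T
│  │              └─ G
│  │                 └─ T
│  │                    └─ C *
│  ├─ C
│  │  └─ C
│  │     └─ G *
│  └─ G
│     ├─ A *
│     └─ T
│        └─ A
│           └─ G *
└─ G
   └─ A
      ├─ G
      │  ├─ C
      │  │  └─ C
      │  │     └─ C *
      │  └─ T
      │     └─ T
      │        └─ T
      │           └─ C
      │              └─ A *
      └─ T
         └─ G
            └─ T
               └─ C
                  └─ C
                     └─ C
                        └─ T *
Counting every labelled node above: 35.

35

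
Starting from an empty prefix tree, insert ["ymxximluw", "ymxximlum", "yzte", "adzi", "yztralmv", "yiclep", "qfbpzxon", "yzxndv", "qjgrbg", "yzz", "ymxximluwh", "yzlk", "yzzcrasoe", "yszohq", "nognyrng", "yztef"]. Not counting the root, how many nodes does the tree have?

68

For each word, the new-node count is its length minus the longest prefix already in the trie:
  "ymxximluw" → 9 new (y, m, x, x, i, m, l, u, w)
  "ymxximlum" → prefix "ymxximlu" already present; 1 new (m)
  "yzte" → prefix "y" already present; 3 new (z, t, e)
  "adzi" → 4 new (a, d, z, i)
  "yztralmv" → prefix "yzt" already present; 5 new (r, a, l, m, v)
  "yiclep" → prefix "y" already present; 5 new (i, c, l, e, p)
  "qfbpzxon" → 8 new (q, f, b, p, z, x, o, n)
  "yzxndv" → prefix "yz" already present; 4 new (x, n, d, v)
  "qjgrbg" → prefix "q" already present; 5 new (j, g, r, b, g)
  "yzz" → prefix "yz" already present; 1 new (z)
  "ymxximluwh" → prefix "ymxximluw" already present; 1 new (h)
  "yzlk" → prefix "yz" already present; 2 new (l, k)
  "yzzcrasoe" → prefix "yzz" already present; 6 new (c, r, a, s, o, e)
  "yszohq" → prefix "y" already present; 5 new (s, z, o, h, q)
  "nognyrng" → 8 new (n, o, g, n, y, r, n, g)
  "yztef" → prefix "yzte" already present; 1 new (f)
Total nodes = 9 + 1 + 3 + 4 + 5 + 5 + 8 + 4 + 5 + 1 + 1 + 2 + 6 + 5 + 8 + 1 = 68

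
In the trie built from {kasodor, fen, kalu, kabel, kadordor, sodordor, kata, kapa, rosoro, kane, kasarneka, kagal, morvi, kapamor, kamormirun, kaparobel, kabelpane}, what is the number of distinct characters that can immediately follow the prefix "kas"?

Follow the path "kas" to its node, then look at its outgoing edges.
Distinct next characters after "kas": a, o.
That node has 2 child edges.

2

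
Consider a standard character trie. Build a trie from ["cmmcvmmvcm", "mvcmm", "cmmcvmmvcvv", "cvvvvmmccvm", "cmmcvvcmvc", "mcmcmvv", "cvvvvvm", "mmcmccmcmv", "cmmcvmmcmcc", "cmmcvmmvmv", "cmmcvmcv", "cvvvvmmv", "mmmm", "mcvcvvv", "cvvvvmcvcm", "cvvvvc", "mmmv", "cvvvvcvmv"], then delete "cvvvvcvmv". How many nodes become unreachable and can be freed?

After clearing the end-marker at "cvvvvcvmv", prune upward until reaching a node still needed by another word.
The suffix "vmv" (3 nodes) is used only by "cvvvvcvmv"; "cvvvvc" is itself a stored word, so pruning stops there.
Nodes removed: 3

3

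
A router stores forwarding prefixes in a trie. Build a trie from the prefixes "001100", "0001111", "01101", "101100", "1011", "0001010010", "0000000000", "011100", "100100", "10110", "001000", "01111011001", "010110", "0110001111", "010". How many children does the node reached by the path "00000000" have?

Follow the path "00000000" to its node, then look at its outgoing edges.
Distinct next characters after "00000000": 0.
That node has 1 child edge.

1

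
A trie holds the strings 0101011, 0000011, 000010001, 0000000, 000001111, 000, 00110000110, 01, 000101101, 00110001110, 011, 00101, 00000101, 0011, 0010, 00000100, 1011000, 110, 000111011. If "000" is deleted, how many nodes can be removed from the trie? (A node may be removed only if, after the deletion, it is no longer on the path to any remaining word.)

0

After clearing the end-marker at "000", prune upward until reaching a node still needed by another word.
Every node on "000" is still needed (e.g. by "0000011"), so nothing is freed.
Nodes removed: 0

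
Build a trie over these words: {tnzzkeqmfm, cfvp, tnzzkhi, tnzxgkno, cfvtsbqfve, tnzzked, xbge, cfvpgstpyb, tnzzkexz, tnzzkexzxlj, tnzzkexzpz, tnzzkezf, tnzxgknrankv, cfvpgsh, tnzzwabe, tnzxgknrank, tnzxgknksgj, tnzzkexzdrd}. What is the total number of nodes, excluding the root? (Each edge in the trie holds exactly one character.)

65

Insert word by word; a character creates a node only if that edge doesn't already exist:
  "tnzzkeqmfm" → 10 new (t, n, z, z, k, e, q, m, f, m)
  "cfvp" → 4 new (c, f, v, p)
  "tnzzkhi" → prefix "tnzzk" already present; 2 new (h, i)
  "tnzxgkno" → prefix "tnz" already present; 5 new (x, g, k, n, o)
  "cfvtsbqfve" → prefix "cfv" already present; 7 new (t, s, b, q, f, v, e)
  "tnzzked" → prefix "tnzzke" already present; 1 new (d)
  "xbge" → 4 new (x, b, g, e)
  "cfvpgstpyb" → prefix "cfvp" already present; 6 new (g, s, t, p, y, b)
  "tnzzkexz" → prefix "tnzzke" already present; 2 new (x, z)
  "tnzzkexzxlj" → prefix "tnzzkexz" already present; 3 new (x, l, j)
  "tnzzkexzpz" → prefix "tnzzkexz" already present; 2 new (p, z)
  "tnzzkezf" → prefix "tnzzke" already present; 2 new (z, f)
  "tnzxgknrankv" → prefix "tnzxgkn" already present; 5 new (r, a, n, k, v)
  "cfvpgsh" → prefix "cfvpgs" already present; 1 new (h)
  "tnzzwabe" → prefix "tnzz" already present; 4 new (w, a, b, e)
  "tnzxgknrank" → prefix "tnzxgknrank" already present; 0 new (none)
  "tnzxgknksgj" → prefix "tnzxgkn" already present; 4 new (k, s, g, j)
  "tnzzkexzdrd" → prefix "tnzzkexz" already present; 3 new (d, r, d)
Total nodes = 10 + 4 + 2 + 5 + 7 + 1 + 4 + 6 + 2 + 3 + 2 + 2 + 5 + 1 + 4 + 0 + 4 + 3 = 65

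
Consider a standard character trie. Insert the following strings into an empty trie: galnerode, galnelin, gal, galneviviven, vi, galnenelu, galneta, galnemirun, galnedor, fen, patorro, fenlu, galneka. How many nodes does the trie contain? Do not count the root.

49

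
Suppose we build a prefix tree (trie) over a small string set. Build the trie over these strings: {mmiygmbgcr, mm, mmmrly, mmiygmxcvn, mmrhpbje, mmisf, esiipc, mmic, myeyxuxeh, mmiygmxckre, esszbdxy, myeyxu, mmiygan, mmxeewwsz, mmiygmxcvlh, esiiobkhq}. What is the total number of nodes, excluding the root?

66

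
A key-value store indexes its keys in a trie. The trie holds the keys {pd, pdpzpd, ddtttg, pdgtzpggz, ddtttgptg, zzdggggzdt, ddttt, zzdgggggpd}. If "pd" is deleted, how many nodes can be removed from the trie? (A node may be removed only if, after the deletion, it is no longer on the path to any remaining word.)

A node on "pd"'s path can go only if nothing else ends at it or branches off below it.
Every node on "pd" is still needed (e.g. by "pdpzpd"), so nothing is freed.
Nodes removed: 0

0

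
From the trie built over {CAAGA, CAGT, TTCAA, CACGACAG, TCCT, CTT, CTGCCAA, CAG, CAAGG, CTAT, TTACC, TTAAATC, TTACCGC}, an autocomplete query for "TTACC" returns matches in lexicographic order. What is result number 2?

Filter for "TTACC…" and sort: "TTACC", "TTACCGC"
The 2nd is TTACCGC.

TTACCGC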